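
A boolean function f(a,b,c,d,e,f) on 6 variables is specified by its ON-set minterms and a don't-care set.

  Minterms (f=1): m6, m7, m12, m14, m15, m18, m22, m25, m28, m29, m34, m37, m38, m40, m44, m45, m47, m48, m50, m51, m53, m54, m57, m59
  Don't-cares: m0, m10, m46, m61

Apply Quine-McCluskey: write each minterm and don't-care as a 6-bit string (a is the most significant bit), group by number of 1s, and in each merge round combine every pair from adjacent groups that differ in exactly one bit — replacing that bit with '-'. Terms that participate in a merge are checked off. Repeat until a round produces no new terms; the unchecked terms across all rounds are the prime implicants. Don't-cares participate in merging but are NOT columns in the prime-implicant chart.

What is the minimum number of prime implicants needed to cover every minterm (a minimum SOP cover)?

size-2^0 implicants → 000000  000110(✓)  000111(✓)  001010(✓)  001100(✓)  001110(✓)  001111(✓)  010010(✓)  010110(✓)  011001(✓)  011100(✓)  011101(✓)  100010(✓)  100101(✓)  100110(✓)  101000(✓)  101100(✓)  101101(✓)  101110(✓)  101111(✓)  110000(✓)  110010(✓)  110011(✓)  110101(✓)  110110(✓)  111001(✓)  111011(✓)  111101(✓)
size-2^1 implicants → -00110(✓)  -01100(✓)  -01110(✓)  -01111(✓)  -10010(✓)  -10110(✓)  -11001(✓)  -11101(✓)  0-0110(✓)  0-1100  00-110(✓)  00-111(✓)  00011-(✓)  001-10  0011-0(✓)  00111-(✓)  010-10(✓)  011-01(✓)  01110-  1-0010(✓)  1-0101(✓)  1-0110(✓)  1-1101(✓)  10-101(✓)  10-110(✓)  100-10(✓)  101-00  1011-0(✓)  1011-1(✓)  10110-(✓)  10111-(✓)  11-011  11-101(✓)  110-10(✓)  1100-0  11001-  111-01(✓)  1110-1
size-2^2 implicants → --0110  -0-110  -011-0  -0111-  -10-10  -11-01  00-11-  1--101  1-0-10  1011--
Unchecked terms (primes): --0110, -0-110, -011-0, -0111-, -10-10, -11-01, 0-1100, 00-11-, 000000, 001-10, 01110-, 1--101, 1-0-10, 101-00, 1011--, 11-011, 1100-0, 11001-, 1110-1
Minterm coverage:
  m6 ⊆ --0110,-0-110,00-11-
  m7 ⊆ 00-11- [E]
  m12 ⊆ -011-0,0-1100
  m14 ⊆ -0-110,-011-0,-0111-,00-11-,001-10
  m15 ⊆ -0111-,00-11-
  m18 ⊆ -10-10 [E]
  m22 ⊆ --0110,-10-10
  m25 ⊆ -11-01 [E]
  m28 ⊆ 0-1100,01110-
  m29 ⊆ -11-01,01110-
  m34 ⊆ 1-0-10 [E]
  m37 ⊆ 1--101 [E]
  m38 ⊆ --0110,-0-110,1-0-10
  m40 ⊆ 101-00 [E]
  m44 ⊆ -011-0,101-00,1011--
  m45 ⊆ 1--101,1011--
  m47 ⊆ -0111-,1011--
  m48 ⊆ 1100-0 [E]
  m50 ⊆ -10-10,1-0-10,1100-0,11001-
  m51 ⊆ 11-011,11001-
  m53 ⊆ 1--101 [E]
  m54 ⊆ --0110,-10-10,1-0-10
  m57 ⊆ -11-01,1110-1
  m59 ⊆ 11-011,1110-1
E = {-10-10, -11-01, 00-11-, 1--101, 1-0-10, 101-00, 1100-0}
Petrick residual → -0111-, 0-1100, 11-011
Cover = b'cde + bc'ef' + bce'f + a'cde'f' + a'b'de + ade'f + ac'ef' + ab'ce'f' + abd'ef + abc'd'f'  |cover|=10

10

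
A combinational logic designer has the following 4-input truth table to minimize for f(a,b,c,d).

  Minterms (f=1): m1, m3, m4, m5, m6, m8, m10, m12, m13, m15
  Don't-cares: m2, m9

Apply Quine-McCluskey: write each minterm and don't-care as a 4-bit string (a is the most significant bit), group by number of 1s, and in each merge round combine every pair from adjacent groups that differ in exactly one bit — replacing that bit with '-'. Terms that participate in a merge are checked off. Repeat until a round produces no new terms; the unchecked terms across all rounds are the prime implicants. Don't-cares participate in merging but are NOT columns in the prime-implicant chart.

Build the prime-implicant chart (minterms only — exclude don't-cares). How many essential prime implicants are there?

Round 0: 0001✓ 0010✓ 0011✓ 0100✓ 0101✓ 0110✓ 1000✓ 1001✓ 1010✓ 1100✓ 1101✓ 1111✓
Round 1: -001✓ -010 -100✓ -101✓ 0-01✓ 0-10 00-1 001- 01-0 010-✓ 1-00✓ 1-01✓ 10-0 100-✓ 11-1 110-✓
Round 2: --01 -10- 1-0-
PIs = {--01, -010, -10-, 0-10, 00-1, 001-, 01-0, 1-0-, 10-0, 11-1}
Coverage chart:
  m1: --01,00-1
  m3: 00-1,001-
  m4: -10-,01-0
  m5: --01,-10-
  m6: 0-10,01-0
  m8: 1-0-,10-0
  m10: -010,10-0
  m12: -10-,1-0-
  m13: --01,-10-,1-0-,11-1
  m15: 11-1 ←essential
Essential: 11-1

1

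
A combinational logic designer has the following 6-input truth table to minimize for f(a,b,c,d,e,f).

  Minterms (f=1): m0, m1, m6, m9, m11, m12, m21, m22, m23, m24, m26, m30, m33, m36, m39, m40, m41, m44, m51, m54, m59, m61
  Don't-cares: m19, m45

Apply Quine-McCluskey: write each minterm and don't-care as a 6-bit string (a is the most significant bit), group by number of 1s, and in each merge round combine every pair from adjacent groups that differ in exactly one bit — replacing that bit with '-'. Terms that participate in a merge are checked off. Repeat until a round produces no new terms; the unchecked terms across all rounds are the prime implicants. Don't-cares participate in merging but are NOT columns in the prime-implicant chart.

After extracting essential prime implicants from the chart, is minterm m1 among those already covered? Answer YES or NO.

[col 0] 000000*, 000001*, 000110*, 001001*, 001011*, 001100*, 010011*, 010101*, 010110*, 010111*, 011000*, 011010*, 011110*, 100001*, 100100*, 100111, 101000*, 101001*, 101100*, 101101*, 110011*, 110110*, 111011*, 111101*
[col 1] -00001*, -01001*, -01100, -10011, -10110, 0-0110, 00-001*, 00000-, 0010-1, 01-110, 010-11, 0101-1, 01011-, 011-10, 0110-0, 1-1101, 10-001*, 10-100, 101-00*, 101-01*, 10100-*, 10110-*, 11-011
[col 2] -0-001, 101-0-
Prime implicants: -0-001, -01100, -10011, -10110, 0-0110, 00000-, 0010-1, 01-110, 010-11, 0101-1, 01011-, 011-10, 0110-0, 1-1101, 10-100, 100111, 101-0-, 11-011
PI chart (minterm → PIs covering it):
  0 | 00000-  (sole → essential)
  1 | -0-001,00000-
  6 | 0-0110  (sole → essential)
  9 | -0-001,0010-1
  11 | 0010-1  (sole → essential)
  12 | -01100  (sole → essential)
  21 | 0101-1  (sole → essential)
  22 | -10110,0-0110,01-110,01011-
  23 | 010-11,0101-1,01011-
  24 | 0110-0  (sole → essential)
  26 | 011-10,0110-0
  30 | 01-110,011-10
  33 | -0-001  (sole → essential)
  36 | 10-100  (sole → essential)
  39 | 100111  (sole → essential)
  40 | 101-0-  (sole → essential)
  41 | -0-001,101-0-
  44 | -01100,10-100,101-0-
  51 | -10011,11-011
  54 | -10110  (sole → essential)
  59 | 11-011  (sole → essential)
  61 | 1-1101  (sole → essential)
Essential prime implicants: -0-001, -01100, -10110, 0-0110, 00000-, 0010-1, 0101-1, 0110-0, 1-1101, 10-100, 100111, 101-0-, 11-011

YES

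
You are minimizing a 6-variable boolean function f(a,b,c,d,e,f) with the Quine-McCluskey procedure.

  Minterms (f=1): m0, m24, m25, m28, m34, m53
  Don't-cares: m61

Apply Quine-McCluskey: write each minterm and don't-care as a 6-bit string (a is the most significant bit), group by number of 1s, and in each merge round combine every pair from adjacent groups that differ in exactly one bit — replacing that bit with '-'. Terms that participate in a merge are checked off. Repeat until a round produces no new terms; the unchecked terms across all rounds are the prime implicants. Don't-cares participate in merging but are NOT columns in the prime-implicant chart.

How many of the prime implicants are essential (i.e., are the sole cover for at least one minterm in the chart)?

5

[col 0] 000000, 011000*, 011001*, 011100*, 100010, 110101*, 111101*
[col 1] 011-00, 01100-, 11-101
Prime implicants: 000000, 011-00, 01100-, 100010, 11-101
PI chart (minterm → PIs covering it):
  0 | 000000  (sole → essential)
  24 | 011-00,01100-
  25 | 01100-  (sole → essential)
  28 | 011-00  (sole → essential)
  34 | 100010  (sole → essential)
  53 | 11-101  (sole → essential)
Essential prime implicants: 000000, 011-00, 01100-, 100010, 11-101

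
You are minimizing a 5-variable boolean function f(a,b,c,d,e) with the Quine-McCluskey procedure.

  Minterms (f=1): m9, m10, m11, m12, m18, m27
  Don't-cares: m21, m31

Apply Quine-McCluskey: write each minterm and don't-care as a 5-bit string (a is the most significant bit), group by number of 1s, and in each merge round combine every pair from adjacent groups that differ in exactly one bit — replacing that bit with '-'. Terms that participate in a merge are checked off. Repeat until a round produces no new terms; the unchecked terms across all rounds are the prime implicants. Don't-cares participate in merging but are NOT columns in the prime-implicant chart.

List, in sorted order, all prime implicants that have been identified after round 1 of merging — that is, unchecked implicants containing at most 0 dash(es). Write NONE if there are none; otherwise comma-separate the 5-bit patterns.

[col 0] 01001*, 01010*, 01011*, 01100, 10010, 10101, 11011*, 11111*
[col 1] -1011, 010-1, 0101-, 11-11
Prime implicants: -1011, 010-1, 0101-, 01100, 10010, 10101, 11-11

01100, 10010, 10101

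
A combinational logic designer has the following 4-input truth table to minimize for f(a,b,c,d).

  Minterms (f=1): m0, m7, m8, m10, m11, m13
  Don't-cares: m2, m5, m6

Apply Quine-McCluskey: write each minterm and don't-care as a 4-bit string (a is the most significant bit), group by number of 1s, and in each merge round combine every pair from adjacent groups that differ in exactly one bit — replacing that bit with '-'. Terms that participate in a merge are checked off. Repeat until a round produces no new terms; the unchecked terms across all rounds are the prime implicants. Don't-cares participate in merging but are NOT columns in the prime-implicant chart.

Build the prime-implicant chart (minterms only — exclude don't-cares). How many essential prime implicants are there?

[col 0] 0000*, 0010*, 0101*, 0110*, 0111*, 1000*, 1010*, 1011*, 1101*
[col 1] -000*, -010*, -101, 0-10, 00-0*, 01-1, 011-, 10-0*, 101-
[col 2] -0-0
Prime implicants: -0-0, -101, 0-10, 01-1, 011-, 101-
PI chart (minterm → PIs covering it):
  0 | -0-0  (sole → essential)
  7 | 01-1,011-
  8 | -0-0  (sole → essential)
  10 | -0-0,101-
  11 | 101-  (sole → essential)
  13 | -101  (sole → essential)
Essential prime implicants: -0-0, -101, 101-

3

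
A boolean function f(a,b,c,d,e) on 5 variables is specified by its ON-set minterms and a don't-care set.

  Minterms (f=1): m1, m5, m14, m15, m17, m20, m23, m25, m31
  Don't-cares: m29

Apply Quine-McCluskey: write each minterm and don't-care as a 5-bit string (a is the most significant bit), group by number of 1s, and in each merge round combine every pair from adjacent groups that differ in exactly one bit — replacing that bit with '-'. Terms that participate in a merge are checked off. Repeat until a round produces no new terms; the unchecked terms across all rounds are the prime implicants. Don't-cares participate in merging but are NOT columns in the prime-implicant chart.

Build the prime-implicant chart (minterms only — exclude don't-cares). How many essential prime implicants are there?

Round 0: 00001✓ 00101✓ 01110✓ 01111✓ 10001✓ 10100 10111✓ 11001✓ 11101✓ 11111✓
Round 1: -0001 -1111 00-01 0111- 1-001 1-111 11-01 111-1
PIs = {-0001, -1111, 00-01, 0111-, 1-001, 1-111, 10100, 11-01, 111-1}
Coverage chart:
  m1: -0001,00-01
  m5: 00-01 ←essential
  m14: 0111- ←essential
  m15: -1111,0111-
  m17: -0001,1-001
  m20: 10100 ←essential
  m23: 1-111 ←essential
  m25: 1-001,11-01
  m31: -1111,1-111,111-1
Essential: 00-01, 0111-, 1-111, 10100

4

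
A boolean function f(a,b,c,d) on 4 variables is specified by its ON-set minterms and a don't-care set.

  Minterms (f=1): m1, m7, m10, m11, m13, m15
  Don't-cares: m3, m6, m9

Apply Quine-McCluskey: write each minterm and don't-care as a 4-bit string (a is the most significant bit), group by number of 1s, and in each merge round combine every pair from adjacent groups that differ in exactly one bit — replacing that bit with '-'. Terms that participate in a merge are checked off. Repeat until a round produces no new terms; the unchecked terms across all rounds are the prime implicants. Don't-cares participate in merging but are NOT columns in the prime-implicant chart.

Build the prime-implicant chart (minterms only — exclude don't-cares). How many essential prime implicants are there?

size-2^0 implicants → 0001(✓)  0011(✓)  0110(✓)  0111(✓)  1001(✓)  1010(✓)  1011(✓)  1101(✓)  1111(✓)
size-2^1 implicants → -001(✓)  -011(✓)  -111(✓)  0-11(✓)  00-1(✓)  011-  1-01(✓)  1-11(✓)  10-1(✓)  101-  11-1(✓)
size-2^2 implicants → --11  -0-1  1--1
Unchecked terms (primes): --11, -0-1, 011-, 1--1, 101-
Minterm coverage:
  m1 ⊆ -0-1 [E]
  m7 ⊆ --11,011-
  m10 ⊆ 101- [E]
  m11 ⊆ --11,-0-1,1--1,101-
  m13 ⊆ 1--1 [E]
  m15 ⊆ --11,1--1
E = {-0-1, 1--1, 101-}

3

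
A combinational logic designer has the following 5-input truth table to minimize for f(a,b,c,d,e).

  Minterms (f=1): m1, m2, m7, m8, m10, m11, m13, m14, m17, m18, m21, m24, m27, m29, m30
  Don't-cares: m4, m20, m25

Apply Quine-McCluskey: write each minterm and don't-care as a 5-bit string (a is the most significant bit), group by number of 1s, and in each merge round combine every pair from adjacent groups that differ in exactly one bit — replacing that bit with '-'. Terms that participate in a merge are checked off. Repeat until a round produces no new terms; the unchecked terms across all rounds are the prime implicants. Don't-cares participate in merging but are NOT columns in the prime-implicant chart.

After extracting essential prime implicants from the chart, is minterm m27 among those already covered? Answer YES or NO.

NO

[col 0] 00001*, 00010*, 00100*, 00111, 01000*, 01010*, 01011*, 01101*, 01110*, 10001*, 10010*, 10100*, 10101*, 11000*, 11001*, 11011*, 11101*, 11110*
[col 1] -0001, -0010, -0100, -1000, -1011, -1101, -1110, 0-010, 01-10, 010-0, 0101-, 1-001*, 1-101*, 10-01*, 1010-, 11-01*, 110-1, 1100-
[col 2] 1--01
Prime implicants: -0001, -0010, -0100, -1000, -1011, -1101, -1110, 0-010, 00111, 01-10, 010-0, 0101-, 1--01, 1010-, 110-1, 1100-
PI chart (minterm → PIs covering it):
  1 | -0001  (sole → essential)
  2 | -0010,0-010
  7 | 00111  (sole → essential)
  8 | -1000,010-0
  10 | 0-010,01-10,010-0,0101-
  11 | -1011,0101-
  13 | -1101  (sole → essential)
  14 | -1110,01-10
  17 | -0001,1--01
  18 | -0010  (sole → essential)
  21 | 1--01,1010-
  24 | -1000,1100-
  27 | -1011,110-1
  29 | -1101,1--01
  30 | -1110  (sole → essential)
Essential prime implicants: -0001, -0010, -1101, -1110, 00111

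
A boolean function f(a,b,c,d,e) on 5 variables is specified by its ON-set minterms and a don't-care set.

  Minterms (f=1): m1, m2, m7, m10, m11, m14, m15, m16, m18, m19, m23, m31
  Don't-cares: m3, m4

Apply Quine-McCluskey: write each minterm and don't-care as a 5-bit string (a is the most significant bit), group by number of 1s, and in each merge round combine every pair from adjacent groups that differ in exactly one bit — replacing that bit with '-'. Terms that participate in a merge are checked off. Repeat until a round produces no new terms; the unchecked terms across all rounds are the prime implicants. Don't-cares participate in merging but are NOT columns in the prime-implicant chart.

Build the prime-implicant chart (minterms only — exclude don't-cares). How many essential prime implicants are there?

4

size-2^0 implicants → 00001(✓)  00010(✓)  00011(✓)  00100  00111(✓)  01010(✓)  01011(✓)  01110(✓)  01111(✓)  10000(✓)  10010(✓)  10011(✓)  10111(✓)  11111(✓)
size-2^1 implicants → -0010(✓)  -0011(✓)  -0111(✓)  -1111(✓)  0-010(✓)  0-011(✓)  0-111(✓)  00-11(✓)  000-1  0001-(✓)  01-10(✓)  01-11(✓)  0101-(✓)  0111-(✓)  1-111(✓)  10-11(✓)  100-0  1001-(✓)
size-2^2 implicants → --111  -0-11  -001-  0--11  0-01-  01-1-
Unchecked terms (primes): --111, -0-11, -001-, 0--11, 0-01-, 000-1, 00100, 01-1-, 100-0
Minterm coverage:
  m1 ⊆ 000-1 [E]
  m2 ⊆ -001-,0-01-
  m7 ⊆ --111,-0-11,0--11
  m10 ⊆ 0-01-,01-1-
  m11 ⊆ 0--11,0-01-,01-1-
  m14 ⊆ 01-1- [E]
  m15 ⊆ --111,0--11,01-1-
  m16 ⊆ 100-0 [E]
  m18 ⊆ -001-,100-0
  m19 ⊆ -0-11,-001-
  m23 ⊆ --111,-0-11
  m31 ⊆ --111 [E]
E = {--111, 000-1, 01-1-, 100-0}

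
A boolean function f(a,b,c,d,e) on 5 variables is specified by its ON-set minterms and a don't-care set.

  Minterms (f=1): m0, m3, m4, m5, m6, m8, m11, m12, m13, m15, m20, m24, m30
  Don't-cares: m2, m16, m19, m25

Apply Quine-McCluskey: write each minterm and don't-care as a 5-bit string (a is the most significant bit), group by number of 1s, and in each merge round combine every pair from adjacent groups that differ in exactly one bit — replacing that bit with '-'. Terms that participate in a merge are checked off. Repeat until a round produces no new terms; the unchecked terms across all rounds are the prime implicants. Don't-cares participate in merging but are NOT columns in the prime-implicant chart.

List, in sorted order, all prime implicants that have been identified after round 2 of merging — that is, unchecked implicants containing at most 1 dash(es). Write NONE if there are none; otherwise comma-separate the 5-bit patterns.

[col 0] 00000*, 00010*, 00011*, 00100*, 00101*, 00110*, 01000*, 01011*, 01100*, 01101*, 01111*, 10000*, 10011*, 10100*, 11000*, 11001*, 11110
[col 1] -0000*, -0011, -0100*, -1000*, 0-000*, 0-011, 0-100*, 0-101*, 00-00*, 00-10*, 000-0*, 0001-, 001-0*, 0010-*, 01-00*, 01-11, 011-1, 0110-*, 1-000*, 10-00*, 1100-
[col 2] --000, -0-00, 0--00, 0-10-, 00--0
Prime implicants: --000, -0-00, -0011, 0--00, 0-011, 0-10-, 00--0, 0001-, 01-11, 011-1, 1100-, 11110

-0011, 0-011, 0001-, 01-11, 011-1, 1100-, 11110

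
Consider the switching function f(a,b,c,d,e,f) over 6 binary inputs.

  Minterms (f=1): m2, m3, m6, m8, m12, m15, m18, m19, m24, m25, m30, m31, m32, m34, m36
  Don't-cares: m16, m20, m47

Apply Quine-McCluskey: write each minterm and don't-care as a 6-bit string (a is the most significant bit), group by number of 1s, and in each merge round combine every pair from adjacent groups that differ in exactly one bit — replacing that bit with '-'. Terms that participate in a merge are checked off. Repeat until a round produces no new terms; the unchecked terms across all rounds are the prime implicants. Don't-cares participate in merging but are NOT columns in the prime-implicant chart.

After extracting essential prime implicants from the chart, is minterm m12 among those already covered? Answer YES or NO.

YES

[col 0] 000010*, 000011*, 000110*, 001000*, 001100*, 001111*, 010000*, 010010*, 010011*, 010100*, 011000*, 011001*, 011110*, 011111*, 100000*, 100010*, 100100*, 101111*
[col 1] -00010, -01111, 0-0010*, 0-0011*, 0-1000, 0-1111, 000-10, 00001-*, 001-00, 01-000, 010-00, 0100-0, 01001-*, 01100-, 01111-, 100-00, 1000-0
[col 2] 0-001-
Prime implicants: -00010, -01111, 0-001-, 0-1000, 0-1111, 000-10, 001-00, 01-000, 010-00, 0100-0, 01100-, 01111-, 100-00, 1000-0
PI chart (minterm → PIs covering it):
  2 | -00010,0-001-,000-10
  3 | 0-001-  (sole → essential)
  6 | 000-10  (sole → essential)
  8 | 0-1000,001-00
  12 | 001-00  (sole → essential)
  15 | -01111,0-1111
  18 | 0-001-,0100-0
  19 | 0-001-  (sole → essential)
  24 | 0-1000,01-000,01100-
  25 | 01100-  (sole → essential)
  30 | 01111-  (sole → essential)
  31 | 0-1111,01111-
  32 | 100-00,1000-0
  34 | -00010,1000-0
  36 | 100-00  (sole → essential)
Essential prime implicants: 0-001-, 000-10, 001-00, 01100-, 01111-, 100-00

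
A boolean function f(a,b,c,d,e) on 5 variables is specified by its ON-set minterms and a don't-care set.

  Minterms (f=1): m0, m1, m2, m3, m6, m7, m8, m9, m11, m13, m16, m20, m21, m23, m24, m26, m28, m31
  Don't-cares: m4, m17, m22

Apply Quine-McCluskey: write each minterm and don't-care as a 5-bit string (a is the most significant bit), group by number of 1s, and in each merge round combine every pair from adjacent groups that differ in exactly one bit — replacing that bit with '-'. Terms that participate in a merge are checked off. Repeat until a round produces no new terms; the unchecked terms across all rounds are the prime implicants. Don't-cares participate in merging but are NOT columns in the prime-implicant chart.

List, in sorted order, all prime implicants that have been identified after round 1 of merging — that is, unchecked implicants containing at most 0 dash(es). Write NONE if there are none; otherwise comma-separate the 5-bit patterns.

NONE

Round 0: 00000✓ 00001✓ 00010✓ 00011✓ 00100✓ 00110✓ 00111✓ 01000✓ 01001✓ 01011✓ 01101✓ 10000✓ 10001✓ 10100✓ 10101✓ 10110✓ 10111✓ 11000✓ 11010✓ 11100✓ 11111✓
Round 1: -0000✓ -0001✓ -0100✓ -0110✓ -0111✓ -1000✓ 0-000✓ 0-001✓ 0-011✓ 00-00✓ 00-10✓ 00-11✓ 000-0✓ 000-1✓ 0000-✓ 0001-✓ 001-0✓ 0011-✓ 01-01 010-1✓ 0100-✓ 1-000✓ 1-100✓ 1-111 10-00✓ 10-01✓ 1000-✓ 101-0✓ 101-1✓ 1010-✓ 1011-✓ 11-00✓ 110-0
Round 2: --000 -0-00 -000- -01-0 -011- 0-0-1 0-00- 00--0 00-1- 000-- 1--00 10-0- 101--
PIs = {--000, -0-00, -000-, -01-0, -011-, 0-0-1, 0-00-, 00--0, 00-1-, 000--, 01-01, 1--00, 1-111, 10-0-, 101--, 110-0}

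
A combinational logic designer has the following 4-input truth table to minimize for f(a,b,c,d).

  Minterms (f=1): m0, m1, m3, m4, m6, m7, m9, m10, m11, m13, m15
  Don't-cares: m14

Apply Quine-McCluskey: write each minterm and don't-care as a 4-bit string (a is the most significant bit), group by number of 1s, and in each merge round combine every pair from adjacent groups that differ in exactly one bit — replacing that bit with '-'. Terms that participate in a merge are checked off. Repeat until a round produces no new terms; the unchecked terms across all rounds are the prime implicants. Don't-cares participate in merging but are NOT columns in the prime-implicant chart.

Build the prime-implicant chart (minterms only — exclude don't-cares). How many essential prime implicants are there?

[col 0] 0000*, 0001*, 0011*, 0100*, 0110*, 0111*, 1001*, 1010*, 1011*, 1101*, 1110*, 1111*
[col 1] -001*, -011*, -110*, -111*, 0-00, 0-11*, 00-1*, 000-, 01-0, 011-*, 1-01*, 1-10*, 1-11*, 10-1*, 101-*, 11-1*, 111-*
[col 2] --11, -0-1, -11-, 1--1, 1-1-
Prime implicants: --11, -0-1, -11-, 0-00, 000-, 01-0, 1--1, 1-1-
PI chart (minterm → PIs covering it):
  0 | 0-00,000-
  1 | -0-1,000-
  3 | --11,-0-1
  4 | 0-00,01-0
  6 | -11-,01-0
  7 | --11,-11-
  9 | -0-1,1--1
  10 | 1-1-  (sole → essential)
  11 | --11,-0-1,1--1,1-1-
  13 | 1--1  (sole → essential)
  15 | --11,-11-,1--1,1-1-
Essential prime implicants: 1--1, 1-1-

2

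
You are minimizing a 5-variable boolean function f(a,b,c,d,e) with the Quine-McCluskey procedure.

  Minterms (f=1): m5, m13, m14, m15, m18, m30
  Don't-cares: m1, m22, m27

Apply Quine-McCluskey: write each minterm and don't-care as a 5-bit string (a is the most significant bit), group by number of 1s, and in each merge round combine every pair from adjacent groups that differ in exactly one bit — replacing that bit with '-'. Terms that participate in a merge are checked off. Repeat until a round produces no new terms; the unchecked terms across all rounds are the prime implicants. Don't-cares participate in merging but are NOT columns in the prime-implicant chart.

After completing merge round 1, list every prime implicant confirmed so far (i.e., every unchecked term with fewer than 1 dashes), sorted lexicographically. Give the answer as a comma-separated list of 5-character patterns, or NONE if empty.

Round 0: 00001✓ 00101✓ 01101✓ 01110✓ 01111✓ 10010✓ 10110✓ 11011 11110✓
Round 1: -1110 0-101 00-01 011-1 0111- 1-110 10-10
PIs = {-1110, 0-101, 00-01, 011-1, 0111-, 1-110, 10-10, 11011}

11011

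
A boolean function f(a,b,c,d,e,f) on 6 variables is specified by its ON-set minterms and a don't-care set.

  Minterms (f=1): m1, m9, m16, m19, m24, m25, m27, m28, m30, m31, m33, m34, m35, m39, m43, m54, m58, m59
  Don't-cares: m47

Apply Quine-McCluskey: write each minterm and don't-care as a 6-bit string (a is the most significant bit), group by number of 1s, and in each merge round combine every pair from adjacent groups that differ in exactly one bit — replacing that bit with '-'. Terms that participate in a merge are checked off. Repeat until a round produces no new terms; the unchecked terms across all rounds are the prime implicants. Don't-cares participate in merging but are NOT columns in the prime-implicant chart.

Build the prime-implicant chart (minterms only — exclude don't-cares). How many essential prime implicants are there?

[col 0] 000001*, 001001*, 010000*, 010011*, 011000*, 011001*, 011011*, 011100*, 011110*, 011111*, 100001*, 100010*, 100011*, 100111*, 101011*, 101111*, 110110, 111010*, 111011*
[col 1] -00001, -11011, 0-1001, 00-001, 01-000, 01-011, 011-00, 011-11, 0110-1, 01100-, 0111-0, 01111-, 1-1011, 10-011*, 10-111*, 100-11*, 1000-1, 10001-, 101-11*, 11101-
[col 2] 10--11
Prime implicants: -00001, -11011, 0-1001, 00-001, 01-000, 01-011, 011-00, 011-11, 0110-1, 01100-, 0111-0, 01111-, 1-1011, 10--11, 1000-1, 10001-, 110110, 11101-
PI chart (minterm → PIs covering it):
  1 | -00001,00-001
  9 | 0-1001,00-001
  16 | 01-000  (sole → essential)
  19 | 01-011  (sole → essential)
  24 | 01-000,011-00,01100-
  25 | 0-1001,0110-1,01100-
  27 | -11011,01-011,011-11,0110-1
  28 | 011-00,0111-0
  30 | 0111-0,01111-
  31 | 011-11,01111-
  33 | -00001,1000-1
  34 | 10001-  (sole → essential)
  35 | 10--11,1000-1,10001-
  39 | 10--11  (sole → essential)
  43 | 1-1011,10--11
  54 | 110110  (sole → essential)
  58 | 11101-  (sole → essential)
  59 | -11011,1-1011,11101-
Essential prime implicants: 01-000, 01-011, 10--11, 10001-, 110110, 11101-

6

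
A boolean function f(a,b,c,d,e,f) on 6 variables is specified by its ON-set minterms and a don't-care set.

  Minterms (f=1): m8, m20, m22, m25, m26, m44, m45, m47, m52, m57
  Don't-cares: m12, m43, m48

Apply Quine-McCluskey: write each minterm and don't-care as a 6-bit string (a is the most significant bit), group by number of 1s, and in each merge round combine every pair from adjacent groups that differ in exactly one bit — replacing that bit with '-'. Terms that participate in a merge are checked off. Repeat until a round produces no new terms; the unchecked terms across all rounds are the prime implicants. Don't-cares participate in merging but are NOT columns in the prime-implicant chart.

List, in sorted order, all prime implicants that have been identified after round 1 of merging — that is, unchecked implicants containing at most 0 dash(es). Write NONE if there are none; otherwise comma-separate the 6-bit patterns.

size-2^0 implicants → 001000(✓)  001100(✓)  010100(✓)  010110(✓)  011001(✓)  011010  101011(✓)  101100(✓)  101101(✓)  101111(✓)  110000(✓)  110100(✓)  111001(✓)
size-2^1 implicants → -01100  -10100  -11001  001-00  0101-0  101-11  1011-1  10110-  110-00
Unchecked terms (primes): -01100, -10100, -11001, 001-00, 0101-0, 011010, 101-11, 1011-1, 10110-, 110-00

011010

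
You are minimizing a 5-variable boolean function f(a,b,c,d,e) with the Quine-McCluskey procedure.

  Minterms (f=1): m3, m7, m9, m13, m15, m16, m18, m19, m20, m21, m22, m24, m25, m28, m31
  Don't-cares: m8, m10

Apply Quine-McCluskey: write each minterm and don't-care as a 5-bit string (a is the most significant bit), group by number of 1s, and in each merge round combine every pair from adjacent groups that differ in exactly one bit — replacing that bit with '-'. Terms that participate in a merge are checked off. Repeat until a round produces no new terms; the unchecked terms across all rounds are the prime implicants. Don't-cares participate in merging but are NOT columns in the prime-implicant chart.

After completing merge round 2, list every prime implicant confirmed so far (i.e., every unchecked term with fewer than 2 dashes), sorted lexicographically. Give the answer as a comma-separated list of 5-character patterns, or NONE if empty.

-0011, -1111, 0-111, 00-11, 01-01, 010-0, 011-1, 1001-, 1010-

size-2^0 implicants → 00011(✓)  00111(✓)  01000(✓)  01001(✓)  01010(✓)  01101(✓)  01111(✓)  10000(✓)  10010(✓)  10011(✓)  10100(✓)  10101(✓)  10110(✓)  11000(✓)  11001(✓)  11100(✓)  11111(✓)
size-2^1 implicants → -0011  -1000(✓)  -1001(✓)  -1111  0-111  00-11  01-01  010-0  0100-(✓)  011-1  1-000(✓)  1-100(✓)  10-00(✓)  10-10(✓)  100-0(✓)  1001-  101-0(✓)  1010-  11-00(✓)  1100-(✓)
size-2^2 implicants → -100-  1--00  10--0
Unchecked terms (primes): -0011, -100-, -1111, 0-111, 00-11, 01-01, 010-0, 011-1, 1--00, 10--0, 1001-, 1010-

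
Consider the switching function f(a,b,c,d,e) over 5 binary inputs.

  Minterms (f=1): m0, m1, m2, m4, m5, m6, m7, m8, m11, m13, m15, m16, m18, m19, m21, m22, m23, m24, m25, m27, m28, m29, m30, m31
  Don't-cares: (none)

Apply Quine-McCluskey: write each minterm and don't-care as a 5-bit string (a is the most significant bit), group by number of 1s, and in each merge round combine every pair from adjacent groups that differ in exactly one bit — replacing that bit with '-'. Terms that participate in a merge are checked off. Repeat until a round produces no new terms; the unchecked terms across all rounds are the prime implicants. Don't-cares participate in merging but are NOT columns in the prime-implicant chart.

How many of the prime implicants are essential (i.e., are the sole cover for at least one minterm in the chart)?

4

Round 0: 00000✓ 00001✓ 00010✓ 00100✓ 00101✓ 00110✓ 00111✓ 01000✓ 01011✓ 01101✓ 01111✓ 10000✓ 10010✓ 10011✓ 10101✓ 10110✓ 10111✓ 11000✓ 11001✓ 11011✓ 11100✓ 11101✓ 11110✓ 11111✓
Round 1: -0000✓ -0010✓ -0101✓ -0110✓ -0111✓ -1000✓ -1011✓ -1101✓ -1111✓ 0-000✓ 0-101✓ 0-111✓ 00-00✓ 00-01✓ 00-10✓ 000-0✓ 0000-✓ 001-0✓ 001-1✓ 0010-✓ 0011-✓ 01-11✓ 011-1✓ 1-000✓ 1-011✓ 1-101✓ 1-110✓ 1-111✓ 10-10✓ 10-11✓ 100-0✓ 1001-✓ 101-1✓ 1011-✓ 11-00✓ 11-01✓ 11-11✓ 110-1✓ 1100-✓ 111-0✓ 111-1✓ 1110-✓ 1111-✓
Round 2: --000 --101✓ --111✓ -0-10 -00-0 -01-1✓ -011- -1-11 -11-1✓ 0-1-1✓ 00--0 00-0- 001-- 1--11 1-1-1✓ 1-11- 10-1- 11--1 11-0- 111--
Round 3: --1-1
PIs = {--000, --1-1, -0-10, -00-0, -011-, -1-11, 00--0, 00-0-, 001--, 1--11, 1-11-, 10-1-, 11--1, 11-0-, 111--}
Coverage chart:
  m0: --000,-00-0,00--0,00-0-
  m1: 00-0- ←essential
  m2: -0-10,-00-0,00--0
  m4: 00--0,00-0-,001--
  m5: --1-1,00-0-,001--
  m6: -0-10,-011-,00--0,001--
  m7: --1-1,-011-,001--
  m8: --000 ←essential
  m11: -1-11 ←essential
  m13: --1-1 ←essential
  m15: --1-1,-1-11
  m16: --000,-00-0
  m18: -0-10,-00-0,10-1-
  m19: 1--11,10-1-
  m21: --1-1 ←essential
  m22: -0-10,-011-,1-11-,10-1-
  m23: --1-1,-011-,1--11,1-11-,10-1-
  m24: --000,11-0-
  m25: 11--1,11-0-
  m27: -1-11,1--11,11--1
  m28: 11-0-,111--
  m29: --1-1,11--1,11-0-,111--
  m30: 1-11-,111--
  m31: --1-1,-1-11,1--11,1-11-,11--1,111--
Essential: --000, --1-1, -1-11, 00-0-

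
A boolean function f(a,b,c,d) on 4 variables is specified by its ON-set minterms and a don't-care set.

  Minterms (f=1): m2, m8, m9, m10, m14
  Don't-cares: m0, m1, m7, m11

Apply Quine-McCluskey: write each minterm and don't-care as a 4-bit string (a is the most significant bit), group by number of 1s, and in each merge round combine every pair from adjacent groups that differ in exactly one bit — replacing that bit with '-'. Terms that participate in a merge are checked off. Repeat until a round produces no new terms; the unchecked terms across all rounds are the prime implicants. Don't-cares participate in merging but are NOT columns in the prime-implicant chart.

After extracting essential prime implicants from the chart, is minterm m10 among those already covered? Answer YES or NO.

size-2^0 implicants → 0000(✓)  0001(✓)  0010(✓)  0111  1000(✓)  1001(✓)  1010(✓)  1011(✓)  1110(✓)
size-2^1 implicants → -000(✓)  -001(✓)  -010(✓)  00-0(✓)  000-(✓)  1-10  10-0(✓)  10-1(✓)  100-(✓)  101-(✓)
size-2^2 implicants → -0-0  -00-  10--
Unchecked terms (primes): -0-0, -00-, 0111, 1-10, 10--
Minterm coverage:
  m2 ⊆ -0-0 [E]
  m8 ⊆ -0-0,-00-,10--
  m9 ⊆ -00-,10--
  m10 ⊆ -0-0,1-10,10--
  m14 ⊆ 1-10 [E]
E = {-0-0, 1-10}

YES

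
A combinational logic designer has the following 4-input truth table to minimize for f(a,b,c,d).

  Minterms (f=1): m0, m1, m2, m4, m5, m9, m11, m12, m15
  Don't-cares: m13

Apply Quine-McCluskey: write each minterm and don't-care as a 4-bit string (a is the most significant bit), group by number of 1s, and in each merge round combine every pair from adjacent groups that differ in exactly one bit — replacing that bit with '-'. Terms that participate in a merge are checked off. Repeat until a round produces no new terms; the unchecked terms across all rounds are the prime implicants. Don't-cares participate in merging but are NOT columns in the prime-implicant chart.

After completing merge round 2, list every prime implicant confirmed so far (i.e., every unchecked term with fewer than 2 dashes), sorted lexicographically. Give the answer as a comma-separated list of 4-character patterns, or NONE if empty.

00-0

[col 0] 0000*, 0001*, 0010*, 0100*, 0101*, 1001*, 1011*, 1100*, 1101*, 1111*
[col 1] -001*, -100*, -101*, 0-00*, 0-01*, 00-0, 000-*, 010-*, 1-01*, 1-11*, 10-1*, 11-1*, 110-*
[col 2] --01, -10-, 0-0-, 1--1
Prime implicants: --01, -10-, 0-0-, 00-0, 1--1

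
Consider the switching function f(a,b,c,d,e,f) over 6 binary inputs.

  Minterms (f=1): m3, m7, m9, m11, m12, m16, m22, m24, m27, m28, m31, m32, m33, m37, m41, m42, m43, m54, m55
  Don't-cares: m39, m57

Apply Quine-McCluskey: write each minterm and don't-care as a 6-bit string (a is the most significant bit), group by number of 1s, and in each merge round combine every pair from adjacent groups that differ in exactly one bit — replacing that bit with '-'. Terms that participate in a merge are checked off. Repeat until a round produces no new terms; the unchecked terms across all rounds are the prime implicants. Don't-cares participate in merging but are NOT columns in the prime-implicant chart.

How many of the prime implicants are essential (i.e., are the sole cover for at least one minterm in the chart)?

Round 0: 000011✓ 000111✓ 001001✓ 001011✓ 001100✓ 010000✓ 010110✓ 011000✓ 011011✓ 011100✓ 011111✓ 100000✓ 100001✓ 100101✓ 100111✓ 101001✓ 101010✓ 101011✓ 110110✓ 110111✓ 111001✓
Round 1: -00111 -01001✓ -01011✓ -10110 0-1011 0-1100 00-011 000-11 0010-1✓ 01-000 011-00 011-11 1-0111 1-1001 10-001 100-01 10000- 1001-1 1010-1✓ 10101- 11011-
Round 2: -010-1
PIs = {-00111, -010-1, -10110, 0-1011, 0-1100, 00-011, 000-11, 01-000, 011-00, 011-11, 1-0111, 1-1001, 10-001, 100-01, 10000-, 1001-1, 10101-, 11011-}
Coverage chart:
  m3: 00-011,000-11
  m7: -00111,000-11
  m9: -010-1 ←essential
  m11: -010-1,0-1011,00-011
  m12: 0-1100 ←essential
  m16: 01-000 ←essential
  m22: -10110 ←essential
  m24: 01-000,011-00
  m27: 0-1011,011-11
  m28: 0-1100,011-00
  m31: 011-11 ←essential
  m32: 10000- ←essential
  m33: 10-001,100-01,10000-
  m37: 100-01,1001-1
  m41: -010-1,1-1001,10-001
  m42: 10101- ←essential
  m43: -010-1,10101-
  m54: -10110,11011-
  m55: 1-0111,11011-
Essential: -010-1, -10110, 0-1100, 01-000, 011-11, 10000-, 10101-

7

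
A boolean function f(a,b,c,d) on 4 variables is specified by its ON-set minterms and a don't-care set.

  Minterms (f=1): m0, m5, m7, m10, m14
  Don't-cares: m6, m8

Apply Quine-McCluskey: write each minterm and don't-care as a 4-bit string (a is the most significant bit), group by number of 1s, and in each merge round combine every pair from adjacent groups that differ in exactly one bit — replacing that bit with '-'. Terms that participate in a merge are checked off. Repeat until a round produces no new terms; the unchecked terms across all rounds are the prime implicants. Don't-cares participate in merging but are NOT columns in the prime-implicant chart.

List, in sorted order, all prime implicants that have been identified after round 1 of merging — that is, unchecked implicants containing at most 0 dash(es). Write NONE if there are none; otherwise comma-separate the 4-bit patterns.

NONE

Round 0: 0000✓ 0101✓ 0110✓ 0111✓ 1000✓ 1010✓ 1110✓
Round 1: -000 -110 01-1 011- 1-10 10-0
PIs = {-000, -110, 01-1, 011-, 1-10, 10-0}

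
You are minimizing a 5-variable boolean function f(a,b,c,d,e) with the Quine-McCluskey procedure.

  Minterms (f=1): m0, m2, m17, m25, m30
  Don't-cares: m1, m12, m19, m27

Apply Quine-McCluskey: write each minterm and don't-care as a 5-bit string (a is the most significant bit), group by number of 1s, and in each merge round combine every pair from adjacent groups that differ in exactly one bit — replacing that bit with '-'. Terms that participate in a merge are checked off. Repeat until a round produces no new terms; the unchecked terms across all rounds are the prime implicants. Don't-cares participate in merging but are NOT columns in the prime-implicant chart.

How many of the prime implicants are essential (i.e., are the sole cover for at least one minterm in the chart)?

Round 0: 00000✓ 00001✓ 00010✓ 01100 10001✓ 10011✓ 11001✓ 11011✓ 11110
Round 1: -0001 000-0 0000- 1-001✓ 1-011✓ 100-1✓ 110-1✓
Round 2: 1-0-1
PIs = {-0001, 000-0, 0000-, 01100, 1-0-1, 11110}
Coverage chart:
  m0: 000-0,0000-
  m2: 000-0 ←essential
  m17: -0001,1-0-1
  m25: 1-0-1 ←essential
  m30: 11110 ←essential
Essential: 000-0, 1-0-1, 11110

3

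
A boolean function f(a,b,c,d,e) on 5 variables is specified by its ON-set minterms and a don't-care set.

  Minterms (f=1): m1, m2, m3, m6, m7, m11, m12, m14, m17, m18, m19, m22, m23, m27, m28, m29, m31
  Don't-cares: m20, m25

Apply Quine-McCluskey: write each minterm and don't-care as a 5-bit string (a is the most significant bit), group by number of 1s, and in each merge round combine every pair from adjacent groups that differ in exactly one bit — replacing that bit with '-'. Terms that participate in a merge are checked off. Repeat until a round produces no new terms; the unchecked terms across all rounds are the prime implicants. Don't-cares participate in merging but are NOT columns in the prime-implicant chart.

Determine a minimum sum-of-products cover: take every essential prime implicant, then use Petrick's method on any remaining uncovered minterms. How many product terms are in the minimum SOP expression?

6

size-2^0 implicants → 00001(✓)  00010(✓)  00011(✓)  00110(✓)  00111(✓)  01011(✓)  01100(✓)  01110(✓)  10001(✓)  10010(✓)  10011(✓)  10100(✓)  10110(✓)  10111(✓)  11001(✓)  11011(✓)  11100(✓)  11101(✓)  11111(✓)
size-2^1 implicants → -0001(✓)  -0010(✓)  -0011(✓)  -0110(✓)  -0111(✓)  -1011(✓)  -1100  0-011(✓)  0-110  00-10(✓)  00-11(✓)  000-1(✓)  0001-(✓)  0011-(✓)  011-0  1-001(✓)  1-011(✓)  1-100  1-111(✓)  10-10(✓)  10-11(✓)  100-1(✓)  1001-(✓)  101-0  1011-(✓)  11-01(✓)  11-11(✓)  110-1(✓)  111-1(✓)  1110-
size-2^2 implicants → --011  -0-10(✓)  -0-11(✓)  -00-1  -001-(✓)  -011-(✓)  00-1-(✓)  1--11  1-0-1  10-1-(✓)  11--1
size-2^3 implicants → -0-1-
Unchecked terms (primes): --011, -0-1-, -00-1, -1100, 0-110, 011-0, 1--11, 1-0-1, 1-100, 101-0, 11--1, 1110-
Minterm coverage:
  m1 ⊆ -00-1 [E]
  m2 ⊆ -0-1- [E]
  m3 ⊆ --011,-0-1-,-00-1
  m6 ⊆ -0-1-,0-110
  m7 ⊆ -0-1- [E]
  m11 ⊆ --011 [E]
  m12 ⊆ -1100,011-0
  m14 ⊆ 0-110,011-0
  m17 ⊆ -00-1,1-0-1
  m18 ⊆ -0-1- [E]
  m19 ⊆ --011,-0-1-,-00-1,1--11,1-0-1
  m22 ⊆ -0-1-,101-0
  m23 ⊆ -0-1-,1--11
  m27 ⊆ --011,1--11,1-0-1,11--1
  m28 ⊆ -1100,1-100,1110-
  m29 ⊆ 11--1,1110-
  m31 ⊆ 1--11,11--1
E = {--011, -0-1-, -00-1}
Petrick residual → -1100, 0-110, 11--1
Cover = c'de + b'd + b'c'e + bcd'e' + a'cde' + abe  |cover|=6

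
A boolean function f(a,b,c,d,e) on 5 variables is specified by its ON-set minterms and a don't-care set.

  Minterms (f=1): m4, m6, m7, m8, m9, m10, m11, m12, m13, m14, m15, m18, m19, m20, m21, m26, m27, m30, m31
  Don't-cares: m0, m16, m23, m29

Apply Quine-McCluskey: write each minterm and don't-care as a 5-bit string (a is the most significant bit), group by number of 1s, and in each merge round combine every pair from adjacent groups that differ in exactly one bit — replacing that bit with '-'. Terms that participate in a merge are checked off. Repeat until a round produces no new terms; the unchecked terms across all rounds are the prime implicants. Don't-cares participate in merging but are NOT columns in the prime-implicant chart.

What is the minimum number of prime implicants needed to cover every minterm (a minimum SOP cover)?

6

size-2^0 implicants → 00000(✓)  00100(✓)  00110(✓)  00111(✓)  01000(✓)  01001(✓)  01010(✓)  01011(✓)  01100(✓)  01101(✓)  01110(✓)  01111(✓)  10000(✓)  10010(✓)  10011(✓)  10100(✓)  10101(✓)  10111(✓)  11010(✓)  11011(✓)  11101(✓)  11110(✓)  11111(✓)
size-2^1 implicants → -0000(✓)  -0100(✓)  -0111(✓)  -1010(✓)  -1011(✓)  -1101(✓)  -1110(✓)  -1111(✓)  0-000(✓)  0-100(✓)  0-110(✓)  0-111(✓)  00-00(✓)  001-0(✓)  0011-(✓)  01-00(✓)  01-01(✓)  01-10(✓)  01-11(✓)  010-0(✓)  010-1(✓)  0100-(✓)  0101-(✓)  011-0(✓)  011-1(✓)  0110-(✓)  0111-(✓)  1-010(✓)  1-011(✓)  1-101(✓)  1-111(✓)  10-00(✓)  10-11(✓)  100-0  1001-(✓)  101-1(✓)  1010-  11-10(✓)  11-11(✓)  1101-(✓)  111-1(✓)  1111-(✓)
size-2^2 implicants → --111  -0-00  -1-10(✓)  -1-11(✓)  -101-(✓)  -11-1  -111-(✓)  0--00  0-1-0  0-11-  01--0(✓)  01--1(✓)  01-0-(✓)  01-1-(✓)  010--(✓)  011--(✓)  1--11  1-01-  1-1-1  11-1-(✓)
size-2^3 implicants → -1-1-  01---
Unchecked terms (primes): --111, -0-00, -1-1-, -11-1, 0--00, 0-1-0, 0-11-, 01---, 1--11, 1-01-, 1-1-1, 100-0, 1010-
Minterm coverage:
  m4 ⊆ -0-00,0--00,0-1-0
  m6 ⊆ 0-1-0,0-11-
  m7 ⊆ --111,0-11-
  m8 ⊆ 0--00,01---
  m9 ⊆ 01--- [E]
  m10 ⊆ -1-1-,01---
  m11 ⊆ -1-1-,01---
  m12 ⊆ 0--00,0-1-0,01---
  m13 ⊆ -11-1,01---
  m14 ⊆ -1-1-,0-1-0,0-11-,01---
  m15 ⊆ --111,-1-1-,-11-1,0-11-,01---
  m18 ⊆ 1-01-,100-0
  m19 ⊆ 1--11,1-01-
  m20 ⊆ -0-00,1010-
  m21 ⊆ 1-1-1,1010-
  m26 ⊆ -1-1-,1-01-
  m27 ⊆ -1-1-,1--11,1-01-
  m30 ⊆ -1-1- [E]
  m31 ⊆ --111,-1-1-,-11-1,1--11,1-1-1
E = {-1-1-, 01---}
Petrick residual → --111, 0-1-0, 1-01-, 1010-
Cover = cde + bd + a'ce' + a'b + ac'd + ab'cd'  |cover|=6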